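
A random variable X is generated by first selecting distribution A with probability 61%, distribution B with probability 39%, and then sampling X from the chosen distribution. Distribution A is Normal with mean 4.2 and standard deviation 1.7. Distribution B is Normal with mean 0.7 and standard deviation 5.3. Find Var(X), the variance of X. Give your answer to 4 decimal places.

Per component, A: μ=4.2, E[X²]=20.53; B: μ=0.7, E[X²]=28.58.
E[X] = 0.61·4.2 + 0.39·0.7 = 2.835.
E[X²] = 0.61·20.53 + 0.39·28.58 = 23.6695.
Var(X) = E[X²] − (E[X])² = 23.6695 − 8.03722 = 15.6323.

15.6323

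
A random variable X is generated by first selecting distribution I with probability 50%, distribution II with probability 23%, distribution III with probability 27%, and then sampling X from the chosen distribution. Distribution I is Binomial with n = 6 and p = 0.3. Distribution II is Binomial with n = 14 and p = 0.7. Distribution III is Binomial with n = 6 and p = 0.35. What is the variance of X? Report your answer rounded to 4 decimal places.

Per component, I: μ=1.8, E[X²]=4.5; II: μ=9.8, E[X²]=98.98; III: μ=2.1, E[X²]=5.775.
E[X] = 0.5·1.8 + 0.23·9.8 + 0.27·2.1 = 3.721.
E[X²] = 0.5·4.5 + 0.23·98.98 + 0.27·5.775 = 26.5746.
Var(X) = E[X²] − (E[X])² = 26.5746 − 13.8458 = 12.7288.

12.7288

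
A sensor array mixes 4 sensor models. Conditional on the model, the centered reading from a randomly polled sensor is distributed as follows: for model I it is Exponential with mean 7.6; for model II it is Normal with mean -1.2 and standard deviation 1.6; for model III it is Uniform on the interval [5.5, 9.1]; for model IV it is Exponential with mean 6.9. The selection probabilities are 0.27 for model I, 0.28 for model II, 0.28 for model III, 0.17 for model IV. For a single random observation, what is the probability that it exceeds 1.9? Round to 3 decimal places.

0.627

Conditional on each model, P(X > 1.9): I: 0.778801; II: 0.0263421; III: 1; IV: 0.759297.
By total probability, P(X > 1.9) = 0.27·0.778801 + 0.28·0.0263421 + 0.28·1 + 0.17·0.759297 = 0.626732.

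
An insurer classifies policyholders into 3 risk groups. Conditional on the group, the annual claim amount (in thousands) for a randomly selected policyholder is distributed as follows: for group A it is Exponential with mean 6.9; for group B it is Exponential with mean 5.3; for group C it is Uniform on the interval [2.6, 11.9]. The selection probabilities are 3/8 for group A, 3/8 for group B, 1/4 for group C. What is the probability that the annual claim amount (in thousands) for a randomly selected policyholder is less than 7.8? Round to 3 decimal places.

Conditional on each group, P(X < 7.8): A: 0.677107; B: 0.770465; C: 0.55914.
By total probability, P(X < 7.8) = 0.375·0.677107 + 0.375·0.770465 + 0.25·0.55914 = 0.682624.

0.683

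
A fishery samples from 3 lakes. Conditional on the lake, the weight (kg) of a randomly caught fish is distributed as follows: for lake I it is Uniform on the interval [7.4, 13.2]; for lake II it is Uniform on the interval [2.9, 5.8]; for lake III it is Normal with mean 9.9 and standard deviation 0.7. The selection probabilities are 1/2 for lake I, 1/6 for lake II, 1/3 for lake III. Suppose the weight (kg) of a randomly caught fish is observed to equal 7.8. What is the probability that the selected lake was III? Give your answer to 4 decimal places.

Likelihoods f(7.8 | ·): I: 0.172414; II: 0; III: 0.00633121.
Posterior ∝ prior × likelihood. Numerator for III: 0.333333·0.00633121 = 0.0021104.
Normalizing constant: 0.5·0.172414 + 0.166667·0 + 0.333333·0.00633121 = 0.0883173.
P(III | observation) = 0.0021104 / 0.0883173 = 0.0238957.

0.0239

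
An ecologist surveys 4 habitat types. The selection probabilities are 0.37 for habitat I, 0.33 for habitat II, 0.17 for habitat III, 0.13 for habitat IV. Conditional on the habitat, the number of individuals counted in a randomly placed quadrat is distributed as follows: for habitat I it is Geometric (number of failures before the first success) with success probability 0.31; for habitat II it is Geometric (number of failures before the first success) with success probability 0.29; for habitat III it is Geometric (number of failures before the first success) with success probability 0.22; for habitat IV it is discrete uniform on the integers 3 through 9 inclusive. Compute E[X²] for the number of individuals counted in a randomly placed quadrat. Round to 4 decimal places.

For each component E[X²] = Var + (mean)², giving I: 12.1342; II: 14.4364; III: 28.686; IV: 40.
Overall E[X²] = 0.37·12.1342 + 0.33·14.4364 + 0.17·28.686 + 0.13·40 = 19.3303.

19.3303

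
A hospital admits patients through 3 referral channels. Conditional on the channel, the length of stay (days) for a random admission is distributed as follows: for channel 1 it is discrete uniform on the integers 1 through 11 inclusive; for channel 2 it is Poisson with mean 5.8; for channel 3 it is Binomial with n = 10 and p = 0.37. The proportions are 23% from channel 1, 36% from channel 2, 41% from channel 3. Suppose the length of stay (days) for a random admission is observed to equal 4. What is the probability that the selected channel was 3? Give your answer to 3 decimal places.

0.583

Likelihoods P(X=4 | ·): 1: 0.0909091; 2: 0.142755; 3: 0.246076.
Posterior ∝ prior × likelihood. Numerator for 3: 0.41·0.246076 = 0.100891.
Normalizing constant: 0.23·0.0909091 + 0.36·0.142755 + 0.41·0.246076 = 0.173192.
P(3 | observation) = 0.100891 / 0.173192 = 0.582539.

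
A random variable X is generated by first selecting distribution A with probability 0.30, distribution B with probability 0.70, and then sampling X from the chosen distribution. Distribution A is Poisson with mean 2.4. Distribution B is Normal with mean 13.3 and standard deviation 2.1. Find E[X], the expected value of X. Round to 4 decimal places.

10.0300

Component means — A: 2.4; B: 13.3.
E[X] = 0.3·2.4 + 0.7·13.3 = 10.03.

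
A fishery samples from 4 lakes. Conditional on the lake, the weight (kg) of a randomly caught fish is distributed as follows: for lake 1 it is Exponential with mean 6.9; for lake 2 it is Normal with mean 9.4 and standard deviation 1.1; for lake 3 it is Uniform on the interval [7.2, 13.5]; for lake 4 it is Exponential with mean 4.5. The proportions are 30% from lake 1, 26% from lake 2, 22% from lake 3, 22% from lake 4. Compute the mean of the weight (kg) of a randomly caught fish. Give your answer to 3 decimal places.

7.781

Component means — 1: 6.9; 2: 9.4; 3: 10.35; 4: 4.5.
E[X] = 0.3·6.9 + 0.26·9.4 + 0.22·10.35 + 0.22·4.5 = 7.781.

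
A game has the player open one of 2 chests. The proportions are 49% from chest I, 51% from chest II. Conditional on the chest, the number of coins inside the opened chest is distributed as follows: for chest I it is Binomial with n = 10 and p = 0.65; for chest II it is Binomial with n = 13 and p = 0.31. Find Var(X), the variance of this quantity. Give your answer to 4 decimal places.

4.0575

Per component, I: μ=6.5, E[X²]=44.525; II: μ=4.03, E[X²]=19.0216.
E[X] = 0.49·6.5 + 0.51·4.03 = 5.2403.
E[X²] = 0.49·44.525 + 0.51·19.0216 = 31.5183.
Var(X) = E[X²] − (E[X])² = 31.5183 − 27.4607 = 4.05752.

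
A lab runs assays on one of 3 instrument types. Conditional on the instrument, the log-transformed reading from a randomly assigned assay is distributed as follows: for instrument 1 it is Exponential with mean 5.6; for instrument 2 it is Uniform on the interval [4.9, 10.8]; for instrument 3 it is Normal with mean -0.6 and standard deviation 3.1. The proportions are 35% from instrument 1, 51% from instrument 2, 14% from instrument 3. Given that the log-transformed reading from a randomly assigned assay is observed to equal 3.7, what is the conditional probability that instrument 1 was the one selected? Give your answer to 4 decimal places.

Likelihoods f(3.7 | ·): 1: 0.092229; 2: 0; 3: 0.0491755.
Posterior ∝ prior × likelihood. Numerator for 1: 0.35·0.092229 = 0.0322801.
Normalizing constant: 0.35·0.092229 + 0.51·0 + 0.14·0.0491755 = 0.0391647.
P(1 | observation) = 0.0322801 / 0.0391647 = 0.824215.

0.8242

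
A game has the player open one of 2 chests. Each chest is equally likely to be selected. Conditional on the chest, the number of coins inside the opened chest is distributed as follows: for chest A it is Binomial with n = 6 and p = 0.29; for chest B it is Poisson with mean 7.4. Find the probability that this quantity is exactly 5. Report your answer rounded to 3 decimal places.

Conditional on each chest, P(X = 5): A: 0.00873775; B: 0.113031.
By total probability, P(X = 5) = 0.5·0.00873775 + 0.5·0.113031 = 0.0608845.

0.061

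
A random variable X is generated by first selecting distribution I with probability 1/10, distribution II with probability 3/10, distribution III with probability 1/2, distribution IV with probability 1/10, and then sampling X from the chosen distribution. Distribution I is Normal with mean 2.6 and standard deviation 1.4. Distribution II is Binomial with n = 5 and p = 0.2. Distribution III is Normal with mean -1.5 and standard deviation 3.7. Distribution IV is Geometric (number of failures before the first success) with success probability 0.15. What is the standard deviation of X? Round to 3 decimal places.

4.029

Per component, I: μ=2.6, E[X²]=8.72; II: μ=1, E[X²]=1.8; III: μ=-1.5, E[X²]=15.94; IV: μ=5.66667, E[X²]=69.8889.
E[X] = 0.1·2.6 + 0.3·1 + 0.5·-1.5 + 0.1·5.66667 = 0.376667.
E[X²] = 0.1·8.72 + 0.3·1.8 + 0.5·15.94 + 0.1·69.8889 = 16.3709.
Var(X) = E[X²] − (E[X])² = 16.3709 − 0.141878 = 16.229.
SD(X) = √16.229 = 4.02852.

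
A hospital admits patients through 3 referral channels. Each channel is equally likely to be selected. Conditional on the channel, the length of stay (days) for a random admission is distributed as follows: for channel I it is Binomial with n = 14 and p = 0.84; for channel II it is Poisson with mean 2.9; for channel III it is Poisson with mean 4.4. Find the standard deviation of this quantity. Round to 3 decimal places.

Per component, I: μ=11.76, E[X²]=140.179; II: μ=2.9, E[X²]=11.31; III: μ=4.4, E[X²]=23.76.
E[X] = 0.333333·11.76 + 0.333333·2.9 + 0.333333·4.4 = 6.35333.
E[X²] = 0.333333·140.179 + 0.333333·11.31 + 0.333333·23.76 = 58.4164.
Var(X) = E[X²] − (E[X])² = 58.4164 − 40.3648 = 18.0516.
SD(X) = √18.0516 = 4.24871.

4.249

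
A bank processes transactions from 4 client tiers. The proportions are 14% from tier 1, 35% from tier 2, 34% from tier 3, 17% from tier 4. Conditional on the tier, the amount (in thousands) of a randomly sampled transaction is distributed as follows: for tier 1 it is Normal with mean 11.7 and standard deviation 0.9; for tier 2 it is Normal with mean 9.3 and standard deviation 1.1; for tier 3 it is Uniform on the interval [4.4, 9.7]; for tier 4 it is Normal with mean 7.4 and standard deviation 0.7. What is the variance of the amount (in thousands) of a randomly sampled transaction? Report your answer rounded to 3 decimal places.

3.992

Per component, 1: μ=11.7, E[X²]=137.7; 2: μ=9.3, E[X²]=87.7; 3: μ=7.05, E[X²]=52.0433; 4: μ=7.4, E[X²]=55.25.
E[X] = 0.14·11.7 + 0.35·9.3 + 0.34·7.05 + 0.17·7.4 = 8.548.
E[X²] = 0.14·137.7 + 0.35·87.7 + 0.34·52.0433 + 0.17·55.25 = 77.0602.
Var(X) = E[X²] − (E[X])² = 77.0602 − 73.0683 = 3.99193.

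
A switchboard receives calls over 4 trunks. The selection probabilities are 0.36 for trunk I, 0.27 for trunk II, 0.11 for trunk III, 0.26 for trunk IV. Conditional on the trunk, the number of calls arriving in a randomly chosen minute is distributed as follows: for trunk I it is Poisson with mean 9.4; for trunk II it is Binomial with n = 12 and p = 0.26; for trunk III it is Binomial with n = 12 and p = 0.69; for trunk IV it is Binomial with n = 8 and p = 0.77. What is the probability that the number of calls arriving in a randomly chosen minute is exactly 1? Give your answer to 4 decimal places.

Conditional on each trunk, P(X = 1): I: 0.000777606; II: 0.113685; III: 2.10382e-05; IV: 0.000209737.
By total probability, P(X = 1) = 0.36·0.000777606 + 0.27·0.113685 + 0.11·2.10382e-05 + 0.26·0.000209737 = 0.0310318.

0.0310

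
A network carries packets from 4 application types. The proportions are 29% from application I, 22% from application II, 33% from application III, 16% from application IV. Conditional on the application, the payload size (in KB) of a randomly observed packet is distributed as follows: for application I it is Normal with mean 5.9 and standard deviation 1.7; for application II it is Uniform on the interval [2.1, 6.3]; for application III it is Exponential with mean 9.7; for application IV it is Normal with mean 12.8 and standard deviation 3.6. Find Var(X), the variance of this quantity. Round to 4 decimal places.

Per component, I: μ=5.9, E[X²]=37.7; II: μ=4.2, E[X²]=19.11; III: μ=9.7, E[X²]=188.18; IV: μ=12.8, E[X²]=176.8.
E[X] = 0.29·5.9 + 0.22·4.2 + 0.33·9.7 + 0.16·12.8 = 7.884.
E[X²] = 0.29·37.7 + 0.22·19.11 + 0.33·188.18 + 0.16·176.8 = 105.525.
Var(X) = E[X²] − (E[X])² = 105.525 − 62.1575 = 43.3671.

43.3671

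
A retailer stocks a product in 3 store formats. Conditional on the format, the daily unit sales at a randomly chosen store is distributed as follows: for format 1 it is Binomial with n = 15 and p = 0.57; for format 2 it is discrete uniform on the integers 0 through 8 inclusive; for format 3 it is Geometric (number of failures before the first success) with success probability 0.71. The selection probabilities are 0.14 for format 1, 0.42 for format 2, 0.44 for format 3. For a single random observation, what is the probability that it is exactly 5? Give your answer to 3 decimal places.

Conditional on each format, P(X = 5): 1: 0.0390494; 2: 0.111111; 3: 0.00145629.
By total probability, P(X = 5) = 0.14·0.0390494 + 0.42·0.111111 + 0.44·0.00145629 = 0.0527743.

0.053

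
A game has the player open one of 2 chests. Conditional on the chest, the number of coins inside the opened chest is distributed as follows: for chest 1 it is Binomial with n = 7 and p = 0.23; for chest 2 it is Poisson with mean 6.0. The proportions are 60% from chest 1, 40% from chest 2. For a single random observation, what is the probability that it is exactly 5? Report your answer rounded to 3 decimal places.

0.069

Conditional on each chest, P(X = 5): 1: 0.00801383; 2: 0.160623.
By total probability, P(X = 5) = 0.6·0.00801383 + 0.4·0.160623 = 0.0690576.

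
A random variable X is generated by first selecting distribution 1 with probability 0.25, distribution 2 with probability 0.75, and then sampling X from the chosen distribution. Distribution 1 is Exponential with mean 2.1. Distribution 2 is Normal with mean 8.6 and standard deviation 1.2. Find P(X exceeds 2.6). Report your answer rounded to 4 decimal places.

0.8225

Conditional on each component, P(X > 2.6): 1: 0.289936; 2: 1.
By total probability, P(X > 2.6) = 0.25·0.289936 + 0.75·1 = 0.822484.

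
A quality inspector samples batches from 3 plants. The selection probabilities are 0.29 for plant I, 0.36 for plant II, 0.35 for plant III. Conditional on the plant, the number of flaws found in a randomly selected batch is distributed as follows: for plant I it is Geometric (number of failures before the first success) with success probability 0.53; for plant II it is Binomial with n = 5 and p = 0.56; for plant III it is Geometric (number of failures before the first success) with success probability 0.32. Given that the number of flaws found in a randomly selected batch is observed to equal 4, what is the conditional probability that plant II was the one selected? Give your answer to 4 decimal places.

Likelihoods P(X=4 | ·): I: 0.0258623; II: 0.216359; III: 0.0684204.
Posterior ∝ prior × likelihood. Numerator for II: 0.36·0.216359 = 0.0778892.
Normalizing constant: 0.29·0.0258623 + 0.36·0.216359 + 0.35·0.0684204 = 0.109336.
P(II | observation) = 0.0778892 / 0.109336 = 0.712381.

0.7124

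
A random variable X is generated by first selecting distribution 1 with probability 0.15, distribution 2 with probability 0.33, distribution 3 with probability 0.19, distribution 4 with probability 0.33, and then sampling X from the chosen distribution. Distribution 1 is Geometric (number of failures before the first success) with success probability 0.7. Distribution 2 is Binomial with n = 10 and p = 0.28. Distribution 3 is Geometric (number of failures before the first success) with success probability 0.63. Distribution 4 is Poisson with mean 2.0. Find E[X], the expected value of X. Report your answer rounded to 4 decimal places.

Component means — 1: 0.428571; 2: 2.8; 3: 0.587302; 4: 2.
E[X] = 0.15·0.428571 + 0.33·2.8 + 0.19·0.587302 + 0.33·2 = 1.75987.

1.7599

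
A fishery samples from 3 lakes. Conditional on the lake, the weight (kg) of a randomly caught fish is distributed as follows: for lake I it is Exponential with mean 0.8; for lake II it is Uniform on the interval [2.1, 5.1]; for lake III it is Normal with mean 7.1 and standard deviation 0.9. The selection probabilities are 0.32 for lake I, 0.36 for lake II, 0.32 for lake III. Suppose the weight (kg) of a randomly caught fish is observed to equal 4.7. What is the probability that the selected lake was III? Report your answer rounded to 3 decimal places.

0.032

Likelihoods f(4.7 | ·): I: 0.00351099; II: 0.333333; III: 0.0126622.
Posterior ∝ prior × likelihood. Numerator for III: 0.32·0.0126622 = 0.00405191.
Normalizing constant: 0.32·0.00351099 + 0.36·0.333333 + 0.32·0.0126622 = 0.125175.
P(III | observation) = 0.00405191 / 0.125175 = 0.0323698.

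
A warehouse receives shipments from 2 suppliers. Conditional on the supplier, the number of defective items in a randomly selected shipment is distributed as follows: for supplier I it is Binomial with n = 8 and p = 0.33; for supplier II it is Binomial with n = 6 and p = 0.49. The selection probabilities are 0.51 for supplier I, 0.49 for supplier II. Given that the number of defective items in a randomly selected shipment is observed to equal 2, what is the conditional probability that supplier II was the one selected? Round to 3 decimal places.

Likelihoods P(X=2 | ·): I: 0.275826; II: 0.243649.
Posterior ∝ prior × likelihood. Numerator for II: 0.49·0.243649 = 0.119388.
Normalizing constant: 0.51·0.275826 + 0.49·0.243649 = 0.260059.
P(II | observation) = 0.119388 / 0.260059 = 0.45908.

0.459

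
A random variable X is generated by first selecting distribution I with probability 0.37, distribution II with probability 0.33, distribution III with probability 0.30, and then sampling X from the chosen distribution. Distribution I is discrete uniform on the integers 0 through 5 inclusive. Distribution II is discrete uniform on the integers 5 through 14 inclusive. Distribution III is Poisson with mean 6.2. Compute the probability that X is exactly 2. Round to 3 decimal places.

0.073

Conditional on each component, P(X = 2): I: 0.166667; II: 0; III: 0.0390057.
By total probability, P(X = 2) = 0.37·0.166667 + 0.33·0 + 0.3·0.0390057 = 0.0733684.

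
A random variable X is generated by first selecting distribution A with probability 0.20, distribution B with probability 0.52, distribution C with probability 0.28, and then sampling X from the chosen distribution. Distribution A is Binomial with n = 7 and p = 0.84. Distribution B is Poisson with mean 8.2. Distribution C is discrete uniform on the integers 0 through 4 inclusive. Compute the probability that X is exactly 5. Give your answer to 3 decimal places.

0.089

Conditional on each component, P(X = 5): A: 0.224831; B: 0.0848542; C: 0.
By total probability, P(X = 5) = 0.2·0.224831 + 0.52·0.0848542 + 0.28·0 = 0.0890903.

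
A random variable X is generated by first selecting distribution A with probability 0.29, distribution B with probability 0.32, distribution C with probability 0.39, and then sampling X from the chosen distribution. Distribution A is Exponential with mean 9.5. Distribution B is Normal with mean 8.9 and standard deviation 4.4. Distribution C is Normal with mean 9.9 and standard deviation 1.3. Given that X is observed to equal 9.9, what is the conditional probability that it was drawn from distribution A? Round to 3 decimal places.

0.068

Likelihoods f(9.9 | ·): A: 0.0371275; B: 0.088357; C: 0.306879.
Posterior ∝ prior × likelihood. Numerator for A: 0.29·0.0371275 = 0.010767.
Normalizing constant: 0.29·0.0371275 + 0.32·0.088357 + 0.39·0.306879 = 0.158724.
P(A | observation) = 0.010767 / 0.158724 = 0.0678346.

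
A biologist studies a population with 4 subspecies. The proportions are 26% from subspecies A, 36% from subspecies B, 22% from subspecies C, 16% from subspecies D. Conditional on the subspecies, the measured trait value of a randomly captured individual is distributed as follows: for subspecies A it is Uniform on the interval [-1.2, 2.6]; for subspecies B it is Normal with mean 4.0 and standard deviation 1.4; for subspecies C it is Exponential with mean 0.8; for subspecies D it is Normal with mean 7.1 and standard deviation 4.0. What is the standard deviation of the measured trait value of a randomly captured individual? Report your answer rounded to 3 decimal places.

Per component, A: μ=0.7, E[X²]=1.69333; B: μ=4, E[X²]=17.96; C: μ=0.8, E[X²]=1.28; D: μ=7.1, E[X²]=66.41.
E[X] = 0.26·0.7 + 0.36·4 + 0.22·0.8 + 0.16·7.1 = 2.934.
E[X²] = 0.26·1.69333 + 0.36·17.96 + 0.22·1.28 + 0.16·66.41 = 17.8131.
Var(X) = E[X²] − (E[X])² = 17.8131 − 8.60836 = 9.20471.
SD(X) = √9.20471 = 3.03393.

3.034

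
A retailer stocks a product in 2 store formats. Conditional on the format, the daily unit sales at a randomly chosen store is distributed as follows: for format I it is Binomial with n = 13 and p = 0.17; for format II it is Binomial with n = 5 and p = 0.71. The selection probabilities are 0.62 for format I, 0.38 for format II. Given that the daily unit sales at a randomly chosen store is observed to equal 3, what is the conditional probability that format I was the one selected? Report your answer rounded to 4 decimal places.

0.5417

Likelihoods P(X=3 | ·): I: 0.218019; II: 0.301003.
Posterior ∝ prior × likelihood. Numerator for I: 0.62·0.218019 = 0.135172.
Normalizing constant: 0.62·0.218019 + 0.38·0.301003 = 0.249553.
P(I | observation) = 0.135172 / 0.249553 = 0.541655.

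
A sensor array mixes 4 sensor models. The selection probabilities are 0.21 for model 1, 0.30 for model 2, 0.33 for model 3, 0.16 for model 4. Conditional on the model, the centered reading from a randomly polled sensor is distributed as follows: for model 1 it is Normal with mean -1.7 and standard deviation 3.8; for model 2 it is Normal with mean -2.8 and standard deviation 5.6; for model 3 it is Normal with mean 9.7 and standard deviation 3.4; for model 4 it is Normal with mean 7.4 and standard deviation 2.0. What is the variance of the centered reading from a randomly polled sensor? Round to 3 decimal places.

Per component, 1: μ=-1.7, E[X²]=17.33; 2: μ=-2.8, E[X²]=39.2; 3: μ=9.7, E[X²]=105.65; 4: μ=7.4, E[X²]=58.76.
E[X] = 0.21·-1.7 + 0.3·-2.8 + 0.33·9.7 + 0.16·7.4 = 3.188.
E[X²] = 0.21·17.33 + 0.3·39.2 + 0.33·105.65 + 0.16·58.76 = 59.6654.
Var(X) = E[X²] − (E[X])² = 59.6654 − 10.1633 = 49.5021.

49.502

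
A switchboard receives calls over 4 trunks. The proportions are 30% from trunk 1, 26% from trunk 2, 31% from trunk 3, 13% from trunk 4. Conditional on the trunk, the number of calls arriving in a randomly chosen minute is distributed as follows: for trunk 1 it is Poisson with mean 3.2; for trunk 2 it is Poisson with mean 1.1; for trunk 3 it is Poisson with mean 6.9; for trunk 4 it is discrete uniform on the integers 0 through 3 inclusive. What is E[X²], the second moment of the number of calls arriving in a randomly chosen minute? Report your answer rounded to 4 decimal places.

For each component E[X²] = Var + (mean)², giving 1: 13.44; 2: 2.31; 3: 54.51; 4: 3.5.
Overall E[X²] = 0.3·13.44 + 0.26·2.31 + 0.31·54.51 + 0.13·3.5 = 21.9857.

21.9857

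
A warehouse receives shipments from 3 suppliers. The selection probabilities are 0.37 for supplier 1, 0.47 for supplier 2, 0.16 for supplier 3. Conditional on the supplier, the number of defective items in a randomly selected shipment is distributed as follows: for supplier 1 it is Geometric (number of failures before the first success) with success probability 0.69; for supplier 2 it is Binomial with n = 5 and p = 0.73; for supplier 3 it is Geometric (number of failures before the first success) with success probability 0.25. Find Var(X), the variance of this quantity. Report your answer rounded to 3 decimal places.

Per component, 1: μ=0.449275, E[X²]=0.852972; 2: μ=3.65, E[X²]=14.308; 3: μ=3, E[X²]=21.
E[X] = 0.37·0.449275 + 0.47·3.65 + 0.16·3 = 2.36173.
E[X²] = 0.37·0.852972 + 0.47·14.308 + 0.16·21 = 10.4004.
Var(X) = E[X²] − (E[X])² = 10.4004 − 5.57778 = 4.82258.

4.823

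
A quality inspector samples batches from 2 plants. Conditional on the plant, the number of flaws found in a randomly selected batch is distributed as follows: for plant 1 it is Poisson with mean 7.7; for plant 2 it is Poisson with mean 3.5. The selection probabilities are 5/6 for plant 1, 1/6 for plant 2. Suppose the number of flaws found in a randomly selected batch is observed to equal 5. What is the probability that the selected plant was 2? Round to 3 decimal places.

0.206

Likelihoods P(X=5 | ·): 1: 0.102142; 2: 0.132169.
Posterior ∝ prior × likelihood. Numerator for 2: 0.166667·0.132169 = 0.0220281.
Normalizing constant: 0.833333·0.102142 + 0.166667·0.132169 = 0.107147.
P(2 | observation) = 0.0220281 / 0.107147 = 0.205589.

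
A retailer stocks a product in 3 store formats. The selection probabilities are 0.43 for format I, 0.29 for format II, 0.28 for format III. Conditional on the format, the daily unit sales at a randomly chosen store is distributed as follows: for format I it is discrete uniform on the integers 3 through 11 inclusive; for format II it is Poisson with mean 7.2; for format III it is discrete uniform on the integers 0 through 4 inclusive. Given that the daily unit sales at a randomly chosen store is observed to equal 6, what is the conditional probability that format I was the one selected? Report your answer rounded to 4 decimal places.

0.5328

Likelihoods P(X=6 | ·): I: 0.111111; II: 0.144458; III: 0.
Posterior ∝ prior × likelihood. Numerator for I: 0.43·0.111111 = 0.0477778.
Normalizing constant: 0.43·0.111111 + 0.29·0.144458 + 0.28·0 = 0.0896707.
P(I | observation) = 0.0477778 / 0.0896707 = 0.532814.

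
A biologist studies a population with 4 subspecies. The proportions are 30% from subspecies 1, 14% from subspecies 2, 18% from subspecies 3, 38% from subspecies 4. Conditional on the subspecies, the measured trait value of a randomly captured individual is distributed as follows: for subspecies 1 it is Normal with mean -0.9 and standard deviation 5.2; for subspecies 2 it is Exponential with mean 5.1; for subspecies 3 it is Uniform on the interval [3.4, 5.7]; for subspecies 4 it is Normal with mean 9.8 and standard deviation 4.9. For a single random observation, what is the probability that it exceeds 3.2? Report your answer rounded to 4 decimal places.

0.6655

Conditional on each subspecies, P(X > 3.2): 1: 0.215213; 2: 0.533951; 3: 1; 4: 0.911.
By total probability, P(X > 3.2) = 0.3·0.215213 + 0.14·0.533951 + 0.18·1 + 0.38·0.911 = 0.665497.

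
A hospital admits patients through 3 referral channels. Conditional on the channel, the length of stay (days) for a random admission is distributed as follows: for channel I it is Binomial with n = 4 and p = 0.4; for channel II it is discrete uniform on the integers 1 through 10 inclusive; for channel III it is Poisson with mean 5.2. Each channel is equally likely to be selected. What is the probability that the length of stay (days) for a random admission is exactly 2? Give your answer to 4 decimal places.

Conditional on each channel, P(X = 2): I: 0.3456; II: 0.1; III: 0.074584.
By total probability, P(X = 2) = 0.333333·0.3456 + 0.333333·0.1 + 0.333333·0.074584 = 0.173395.

0.1734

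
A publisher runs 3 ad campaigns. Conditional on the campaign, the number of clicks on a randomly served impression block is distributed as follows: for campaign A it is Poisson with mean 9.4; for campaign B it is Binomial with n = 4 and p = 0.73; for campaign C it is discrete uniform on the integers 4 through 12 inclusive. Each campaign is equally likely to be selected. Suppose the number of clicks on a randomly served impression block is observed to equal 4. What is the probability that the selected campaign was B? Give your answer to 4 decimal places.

0.6729

Likelihoods P(X=4 | ·): A: 0.0269111; B: 0.283982; C: 0.111111.
Posterior ∝ prior × likelihood. Numerator for B: 0.333333·0.283982 = 0.0946608.
Normalizing constant: 0.333333·0.0269111 + 0.333333·0.283982 + 0.333333·0.111111 = 0.140668.
P(B | observation) = 0.0946608 / 0.140668 = 0.672937.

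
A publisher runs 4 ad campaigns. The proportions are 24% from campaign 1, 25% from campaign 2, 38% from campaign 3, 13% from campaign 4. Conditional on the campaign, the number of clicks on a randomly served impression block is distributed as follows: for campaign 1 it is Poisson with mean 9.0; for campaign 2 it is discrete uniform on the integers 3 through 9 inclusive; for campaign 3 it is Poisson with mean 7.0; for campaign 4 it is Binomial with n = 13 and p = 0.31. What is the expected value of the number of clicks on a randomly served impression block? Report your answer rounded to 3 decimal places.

6.844

Component means — 1: 9; 2: 6; 3: 7; 4: 4.03.
E[X] = 0.24·9 + 0.25·6 + 0.38·7 + 0.13·4.03 = 6.8439.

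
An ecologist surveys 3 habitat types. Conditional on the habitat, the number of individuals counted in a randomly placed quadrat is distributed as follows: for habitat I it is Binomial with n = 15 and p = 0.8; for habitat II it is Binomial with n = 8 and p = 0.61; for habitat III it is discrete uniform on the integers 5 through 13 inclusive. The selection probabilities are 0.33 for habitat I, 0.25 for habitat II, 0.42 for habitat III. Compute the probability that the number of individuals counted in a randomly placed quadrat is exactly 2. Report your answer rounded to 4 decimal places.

0.0092

Conditional on each habitat, P(X = 2): I: 5.50502e-08; II: 0.0366611; III: 0.
By total probability, P(X = 2) = 0.33·5.50502e-08 + 0.25·0.0366611 + 0.42·0 = 0.00916529.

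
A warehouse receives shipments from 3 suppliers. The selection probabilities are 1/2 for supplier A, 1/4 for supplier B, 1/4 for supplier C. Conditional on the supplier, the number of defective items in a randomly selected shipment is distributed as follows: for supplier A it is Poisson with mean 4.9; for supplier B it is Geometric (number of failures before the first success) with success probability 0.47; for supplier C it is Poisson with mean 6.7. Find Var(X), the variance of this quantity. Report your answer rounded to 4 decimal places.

8.8493

Per component, A: μ=4.9, E[X²]=28.91; B: μ=1.12766, E[X²]=3.67089; C: μ=6.7, E[X²]=51.59.
E[X] = 0.5·4.9 + 0.25·1.12766 + 0.25·6.7 = 4.40691.
E[X²] = 0.5·28.91 + 0.25·3.67089 + 0.25·51.59 = 28.2702.
Var(X) = E[X²] − (E[X])² = 28.2702 − 19.4209 = 8.84932.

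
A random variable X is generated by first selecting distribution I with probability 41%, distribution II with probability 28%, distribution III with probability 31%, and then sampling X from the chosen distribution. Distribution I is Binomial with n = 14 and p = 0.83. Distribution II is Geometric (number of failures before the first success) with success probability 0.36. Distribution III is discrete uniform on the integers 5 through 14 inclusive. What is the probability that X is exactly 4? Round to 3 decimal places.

0.017

Conditional on each component, P(X = 4): I: 9.57714e-06; II: 0.060398; III: 0.
By total probability, P(X = 4) = 0.41·9.57714e-06 + 0.28·0.060398 + 0.31·0 = 0.0169154.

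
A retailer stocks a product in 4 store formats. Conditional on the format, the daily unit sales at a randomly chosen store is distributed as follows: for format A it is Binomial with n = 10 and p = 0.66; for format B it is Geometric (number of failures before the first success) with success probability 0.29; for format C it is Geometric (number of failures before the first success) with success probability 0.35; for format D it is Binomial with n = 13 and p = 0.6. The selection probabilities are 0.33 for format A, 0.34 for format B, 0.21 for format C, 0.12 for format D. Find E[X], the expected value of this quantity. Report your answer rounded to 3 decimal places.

Component means — A: 6.6; B: 2.44828; C: 1.85714; D: 7.8.
E[X] = 0.33·6.6 + 0.34·2.44828 + 0.21·1.85714 + 0.12·7.8 = 4.33641.

4.336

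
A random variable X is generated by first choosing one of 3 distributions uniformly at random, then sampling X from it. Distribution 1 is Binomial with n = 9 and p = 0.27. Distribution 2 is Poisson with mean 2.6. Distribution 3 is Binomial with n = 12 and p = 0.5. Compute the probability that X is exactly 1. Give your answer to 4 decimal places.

Conditional on each component, P(X = 1): 1: 0.19597; 2: 0.193111; 3: 0.00292969.
By total probability, P(X = 1) = 0.333333·0.19597 + 0.333333·0.193111 + 0.333333·0.00292969 = 0.13067.

0.1307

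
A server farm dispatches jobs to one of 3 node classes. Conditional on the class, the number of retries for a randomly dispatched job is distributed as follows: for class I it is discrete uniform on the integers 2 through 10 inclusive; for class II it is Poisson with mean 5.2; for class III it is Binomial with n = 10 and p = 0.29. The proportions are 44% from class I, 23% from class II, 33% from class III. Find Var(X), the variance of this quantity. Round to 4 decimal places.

6.6705

Per component, I: μ=6, E[X²]=42.6667; II: μ=5.2, E[X²]=32.24; III: μ=2.9, E[X²]=10.469.
E[X] = 0.44·6 + 0.23·5.2 + 0.33·2.9 = 4.793.
E[X²] = 0.44·42.6667 + 0.23·32.24 + 0.33·10.469 = 29.6433.
Var(X) = E[X²] − (E[X])² = 29.6433 − 22.9728 = 6.67045.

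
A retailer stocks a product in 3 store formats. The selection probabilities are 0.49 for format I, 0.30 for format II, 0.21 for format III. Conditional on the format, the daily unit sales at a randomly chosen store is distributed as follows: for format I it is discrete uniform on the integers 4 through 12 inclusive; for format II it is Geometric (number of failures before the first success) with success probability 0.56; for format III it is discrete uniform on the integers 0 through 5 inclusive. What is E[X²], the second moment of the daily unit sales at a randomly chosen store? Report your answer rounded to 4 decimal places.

37.1578

For each component E[X²] = Var + (mean)², giving I: 70.6667; II: 2.02041; III: 9.16667.
Overall E[X²] = 0.49·70.6667 + 0.3·2.02041 + 0.21·9.16667 = 37.1578.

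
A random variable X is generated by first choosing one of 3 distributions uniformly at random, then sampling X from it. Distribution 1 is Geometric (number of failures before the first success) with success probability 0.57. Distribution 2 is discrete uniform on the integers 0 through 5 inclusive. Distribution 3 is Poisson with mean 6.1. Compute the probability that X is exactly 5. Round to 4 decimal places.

Conditional on each component, P(X = 5): 1: 0.00837948; 2: 0.166667; 3: 0.15786.
By total probability, P(X = 5) = 0.333333·0.00837948 + 0.333333·0.166667 + 0.333333·0.15786 = 0.110969.

0.1110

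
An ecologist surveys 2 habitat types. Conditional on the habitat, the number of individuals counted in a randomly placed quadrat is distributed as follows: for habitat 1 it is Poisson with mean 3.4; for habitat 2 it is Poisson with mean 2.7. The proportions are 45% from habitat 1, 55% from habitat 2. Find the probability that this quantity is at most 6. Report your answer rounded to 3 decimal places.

Conditional on each habitat, P(X ≤ 6): 1: 0.942147; 2: 0.979431.
By total probability, P(X ≤ 6) = 0.45·0.942147 + 0.55·0.979431 = 0.962653.

0.963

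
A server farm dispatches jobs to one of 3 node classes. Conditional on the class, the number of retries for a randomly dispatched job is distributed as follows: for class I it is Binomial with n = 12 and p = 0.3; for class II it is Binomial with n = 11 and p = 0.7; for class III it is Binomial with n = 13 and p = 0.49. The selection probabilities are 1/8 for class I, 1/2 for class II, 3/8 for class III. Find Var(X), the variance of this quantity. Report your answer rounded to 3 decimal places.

Per component, I: μ=3.6, E[X²]=15.48; II: μ=7.7, E[X²]=61.6; III: μ=6.37, E[X²]=43.8256.
E[X] = 0.125·3.6 + 0.5·7.7 + 0.375·6.37 = 6.68875.
E[X²] = 0.125·15.48 + 0.5·61.6 + 0.375·43.8256 = 49.1696.
Var(X) = E[X²] − (E[X])² = 49.1696 − 44.7394 = 4.43022.

4.430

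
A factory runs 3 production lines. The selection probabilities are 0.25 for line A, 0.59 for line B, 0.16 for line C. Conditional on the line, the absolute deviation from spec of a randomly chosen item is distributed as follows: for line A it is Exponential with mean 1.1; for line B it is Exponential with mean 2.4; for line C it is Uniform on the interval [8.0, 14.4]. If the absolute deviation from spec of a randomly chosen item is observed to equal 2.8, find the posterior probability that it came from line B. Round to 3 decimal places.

0.811

Likelihoods f(2.8 | ·): A: 0.0713067; B: 0.129751; C: 0.
Posterior ∝ prior × likelihood. Numerator for B: 0.59·0.129751 = 0.0765533.
Normalizing constant: 0.25·0.0713067 + 0.59·0.129751 + 0.16·0 = 0.09438.
P(B | observation) = 0.0765533 / 0.09438 = 0.811118.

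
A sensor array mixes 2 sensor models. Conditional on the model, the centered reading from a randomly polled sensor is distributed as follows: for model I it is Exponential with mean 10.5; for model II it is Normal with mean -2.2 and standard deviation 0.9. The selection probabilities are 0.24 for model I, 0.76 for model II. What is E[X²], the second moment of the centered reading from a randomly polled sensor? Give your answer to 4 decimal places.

57.2140

For each component E[X²] = Var + (mean)², giving I: 220.5; II: 5.65.
Overall E[X²] = 0.24·220.5 + 0.76·5.65 = 57.214.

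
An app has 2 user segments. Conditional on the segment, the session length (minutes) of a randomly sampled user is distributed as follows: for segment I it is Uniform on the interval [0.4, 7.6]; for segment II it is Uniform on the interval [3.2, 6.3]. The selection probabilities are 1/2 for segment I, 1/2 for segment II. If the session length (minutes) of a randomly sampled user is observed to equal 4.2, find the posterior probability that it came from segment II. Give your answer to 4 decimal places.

Likelihoods f(4.2 | ·): I: 0.138889; II: 0.322581.
Posterior ∝ prior × likelihood. Numerator for II: 0.5·0.322581 = 0.16129.
Normalizing constant: 0.5·0.138889 + 0.5·0.322581 = 0.230735.
P(II | observation) = 0.16129 / 0.230735 = 0.699029.

0.6990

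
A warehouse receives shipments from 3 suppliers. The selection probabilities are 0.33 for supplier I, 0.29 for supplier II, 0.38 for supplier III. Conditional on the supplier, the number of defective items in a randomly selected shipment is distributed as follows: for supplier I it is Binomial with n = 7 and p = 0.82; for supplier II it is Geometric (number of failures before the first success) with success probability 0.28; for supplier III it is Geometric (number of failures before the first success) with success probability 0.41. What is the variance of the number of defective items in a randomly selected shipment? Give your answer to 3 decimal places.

7.760

Per component, I: μ=5.74, E[X²]=33.9808; II: μ=2.57143, E[X²]=15.7959; III: μ=1.43902, E[X²]=5.58061.
E[X] = 0.33·5.74 + 0.29·2.57143 + 0.38·1.43902 = 3.18674.
E[X²] = 0.33·33.9808 + 0.29·15.7959 + 0.38·5.58061 = 17.9151.
Var(X) = E[X²] − (E[X])² = 17.9151 − 10.1553 = 7.75978.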